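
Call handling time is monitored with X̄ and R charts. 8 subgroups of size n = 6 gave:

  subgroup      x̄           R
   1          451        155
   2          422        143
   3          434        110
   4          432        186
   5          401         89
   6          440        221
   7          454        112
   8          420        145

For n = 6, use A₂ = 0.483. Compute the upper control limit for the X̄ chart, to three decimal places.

X̄̄ = (451 + 422 + 434 + 432 + 401 + 440 + 454 + 420) / 8 = 3454.0000 / 8 = 431.7500
R̄ = (155 + 143 + 110 + 186 + 89 + 221 + 112 + 145) / 8 = 1161.0000 / 8 = 145.1250
UCL = X̄̄ + A₂·R̄ = 431.7500 + 0.483 × 145.1250 = 501.8454

501.845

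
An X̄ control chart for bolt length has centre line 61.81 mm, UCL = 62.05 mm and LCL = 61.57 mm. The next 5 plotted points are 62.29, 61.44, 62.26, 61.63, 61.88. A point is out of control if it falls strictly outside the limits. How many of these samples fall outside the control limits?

3

Compare each point to [61.57, 62.05]: sample 1 = 62.29 > UCL; sample 2 = 61.44 < LCL; sample 3 = 62.26 > UCL.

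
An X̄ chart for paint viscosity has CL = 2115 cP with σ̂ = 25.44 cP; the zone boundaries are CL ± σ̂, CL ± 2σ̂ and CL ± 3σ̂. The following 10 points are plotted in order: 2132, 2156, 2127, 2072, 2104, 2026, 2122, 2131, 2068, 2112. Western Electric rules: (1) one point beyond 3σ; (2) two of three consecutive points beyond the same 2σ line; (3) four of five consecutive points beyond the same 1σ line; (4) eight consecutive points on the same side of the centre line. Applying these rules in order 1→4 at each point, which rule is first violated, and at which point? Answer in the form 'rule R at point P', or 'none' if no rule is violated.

rule 1 at point 6

Zone of each point (C = within 1σ̂, B = 1σ̂–2σ̂, A = 2σ̂–3σ̂, * = beyond 3σ̂; sign = side of CL): 1:+C, 2:+B, 3:+C, 4:-B, 5:-C, 6:-*, 7:+C, 8:+C, 9:-B, 10:-C
Rule 1 (one point beyond the 3σ limits) is satisfied at point 6.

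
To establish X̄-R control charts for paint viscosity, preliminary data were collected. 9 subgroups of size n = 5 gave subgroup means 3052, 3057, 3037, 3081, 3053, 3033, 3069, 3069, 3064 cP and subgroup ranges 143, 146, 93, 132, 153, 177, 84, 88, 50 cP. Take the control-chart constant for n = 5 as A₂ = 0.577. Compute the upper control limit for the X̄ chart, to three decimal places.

X̄̄ = (3052 + 3057 + 3037 + 3081 + 3053 + 3033 + 3069 + 3069 + 3064) / 9 = 27515.0000 / 9 = 3057.2222
R̄ = (143 + 146 + 93 + 132 + 153 + 177 + 84 + 88 + 50) / 9 = 1066.0000 / 9 = 118.4444
UCL = X̄̄ + A₂·R̄ = 3057.2222 + 0.577 × 118.4444 = 3125.5647

3125.565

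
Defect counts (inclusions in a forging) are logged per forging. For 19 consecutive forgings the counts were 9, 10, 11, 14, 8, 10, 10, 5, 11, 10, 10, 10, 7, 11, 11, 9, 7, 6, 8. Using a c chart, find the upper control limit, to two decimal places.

c̄ = (9 + 10 + 11 + 14 + 8 + 10 + 10 + 5 + 11 + 10 + 10 + 10 + 7 + 11 + 11 + 9 + 7 + 6 + 8) / 19 = 177 / 19 = 9.3158
UCL = c̄ + 3√c̄ = 9.3158 + 3 × √9.3158 = 9.3158 + 3 × 3.0522 = 18.4723

18.47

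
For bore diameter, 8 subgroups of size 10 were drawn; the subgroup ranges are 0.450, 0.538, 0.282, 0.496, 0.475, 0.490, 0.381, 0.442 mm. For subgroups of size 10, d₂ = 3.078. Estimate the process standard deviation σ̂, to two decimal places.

R̄ = (0.450 + 0.538 + 0.282 + 0.496 + 0.475 + 0.490 + 0.381 + 0.442) / 8 = 0.4442
σ̂ = R̄ / d₂ = 0.4442 / 3.078 = 0.1443

0.14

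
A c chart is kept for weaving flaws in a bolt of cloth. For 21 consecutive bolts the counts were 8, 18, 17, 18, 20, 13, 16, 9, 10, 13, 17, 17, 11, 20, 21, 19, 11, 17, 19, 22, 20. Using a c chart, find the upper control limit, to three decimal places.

28.000

c̄ = (8 + 18 + 17 + 18 + 20 + 13 + 16 + 9 + 10 + 13 + 17 + 17 + 11 + 20 + 21 + 19 + 11 + 17 + 19 + 22 + 20) / 21 = 336 / 21 = 16.0000
UCL = c̄ + 3√c̄ = 16.0000 + 3 × √16.0000 = 16.0000 + 3 × 4.0000 = 28.0000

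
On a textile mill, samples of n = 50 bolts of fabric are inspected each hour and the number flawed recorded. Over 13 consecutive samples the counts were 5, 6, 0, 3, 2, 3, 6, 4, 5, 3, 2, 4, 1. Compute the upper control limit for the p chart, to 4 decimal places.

p̄ = Σdᵢ / (k·n) = 44 / (13 × 50) = 0.06769
UCL = p̄ + 3·√(p̄(1−p̄)/n) = 0.06769 + 3 × √(0.06769×0.93231/50) = 0.06769 + 3 × 0.03553 = 0.17427

0.1743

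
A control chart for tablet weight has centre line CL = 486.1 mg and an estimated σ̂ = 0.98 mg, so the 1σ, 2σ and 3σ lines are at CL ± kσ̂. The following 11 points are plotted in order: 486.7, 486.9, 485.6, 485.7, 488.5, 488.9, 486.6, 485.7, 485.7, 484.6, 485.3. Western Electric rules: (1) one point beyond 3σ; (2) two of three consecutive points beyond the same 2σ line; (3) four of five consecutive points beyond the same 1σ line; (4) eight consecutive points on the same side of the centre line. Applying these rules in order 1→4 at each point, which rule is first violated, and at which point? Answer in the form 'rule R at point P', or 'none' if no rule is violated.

rule 2 at point 6

Zone of each point (C = within 1σ̂, B = 1σ̂–2σ̂, A = 2σ̂–3σ̂, * = beyond 3σ̂; sign = side of CL): 1:+C, 2:+C, 3:-C, 4:-C, 5:+A, 6:+A, 7:+C, 8:-C, 9:-C, 10:-B, 11:-C
Rule 2 (two of three consecutive points beyond the same 2σ limit) is satisfied at point 6.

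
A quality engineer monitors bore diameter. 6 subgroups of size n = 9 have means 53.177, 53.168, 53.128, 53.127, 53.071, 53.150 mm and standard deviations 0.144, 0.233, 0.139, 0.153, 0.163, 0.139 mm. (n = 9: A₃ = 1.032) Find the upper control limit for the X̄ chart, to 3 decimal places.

X̄̄ = (53.177 + 53.168 + 53.128 + 53.127 + 53.071 + 53.150) / 6 = 53.1368
s̄ = (0.144 + 0.233 + 0.139 + 0.153 + 0.163 + 0.139) / 6 = 0.1618
UCL = X̄̄ + A₃·s̄ = 53.1368 + 1.032 × 0.1618 = 53.3038

53.304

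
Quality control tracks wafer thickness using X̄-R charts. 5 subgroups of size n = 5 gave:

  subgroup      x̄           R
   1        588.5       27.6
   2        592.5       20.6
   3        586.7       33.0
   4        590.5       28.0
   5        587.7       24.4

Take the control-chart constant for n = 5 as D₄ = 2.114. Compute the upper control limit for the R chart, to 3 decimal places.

56.486

R̄ = (27.6 + 20.6 + 33.0 + 28.0 + 24.4) / 5 = 133.6000 / 5 = 26.7200
UCL_R = D₄·R̄ = 2.114 × 26.7200 = 56.4861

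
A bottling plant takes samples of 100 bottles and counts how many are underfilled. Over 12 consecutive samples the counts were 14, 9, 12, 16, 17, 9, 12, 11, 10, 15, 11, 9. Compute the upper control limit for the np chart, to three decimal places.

21.861

p̄ = Σdᵢ / (k·n) = 145 / (12 × 100) = 0.12083
UCL = np̄ + 3·√(np̄(1−p̄)) = 12.0833 + 3 × √(12.0833×0.87917) = 12.0833 + 3 × 3.2593 = 21.8613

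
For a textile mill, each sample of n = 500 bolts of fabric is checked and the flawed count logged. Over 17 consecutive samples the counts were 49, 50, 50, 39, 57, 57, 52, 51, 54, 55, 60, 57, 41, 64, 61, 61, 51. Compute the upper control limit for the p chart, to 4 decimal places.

p̄ = Σdᵢ / (k·n) = 909 / (17 × 500) = 0.10694
UCL = p̄ + 3·√(p̄(1−p̄)/n) = 0.10694 + 3 × √(0.10694×0.89306/500) = 0.10694 + 3 × 0.01382 = 0.14840

0.1484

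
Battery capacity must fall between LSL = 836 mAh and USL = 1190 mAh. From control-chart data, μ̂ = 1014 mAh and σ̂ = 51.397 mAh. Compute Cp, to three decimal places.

1.148

Cp = (USL − LSL) / (6σ̂) = (1190 − 836) / (6 × 51.397) = 354.0000 / 308.3820 = 1.1479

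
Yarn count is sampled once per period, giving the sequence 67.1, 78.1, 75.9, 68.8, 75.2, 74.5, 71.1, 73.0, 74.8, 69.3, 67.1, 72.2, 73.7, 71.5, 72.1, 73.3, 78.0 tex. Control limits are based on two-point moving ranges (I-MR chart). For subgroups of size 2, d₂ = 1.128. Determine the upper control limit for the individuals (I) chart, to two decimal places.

82.25

X̄ = (67.1 + 78.1 + 75.9 + 68.8 + 75.2 + 74.5 + 71.1 + 73.0 + 74.8 + 69.3 + 67.1 + 72.2 + 73.7 + 71.5 + 72.1 + 73.3 + 78.0) / 17 = 72.6882
Moving ranges: 11.0, 2.2, 7.1, 6.4, 0.7, 3.4, 1.9, 1.8, 5.5, 2.2, 5.1, 1.5, 2.2, 0.6, 1.2, 4.7; M̄R̄ = 57.5000 / 16 = 3.5938
UCL = X̄ + 3·M̄R̄/d₂ = 72.6882 + 3 × 3.5938 / 1.128 = 82.2461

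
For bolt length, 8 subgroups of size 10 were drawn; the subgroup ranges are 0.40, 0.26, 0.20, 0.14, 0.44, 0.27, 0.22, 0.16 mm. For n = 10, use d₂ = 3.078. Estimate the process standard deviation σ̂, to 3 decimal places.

R̄ = (0.40 + 0.26 + 0.20 + 0.14 + 0.44 + 0.27 + 0.22 + 0.16) / 8 = 0.2612
σ̂ = R̄ / d₂ = 0.2612 / 3.078 = 0.0849

0.085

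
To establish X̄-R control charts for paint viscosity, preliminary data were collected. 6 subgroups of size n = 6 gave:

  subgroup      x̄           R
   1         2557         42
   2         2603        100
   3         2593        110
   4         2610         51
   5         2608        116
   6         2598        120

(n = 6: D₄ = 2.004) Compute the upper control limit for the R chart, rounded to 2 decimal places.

R̄ = (42 + 100 + 110 + 51 + 116 + 120) / 6 = 539.0000 / 6 = 89.8333
UCL_R = D₄·R̄ = 2.004 × 89.8333 = 180.0260

180.03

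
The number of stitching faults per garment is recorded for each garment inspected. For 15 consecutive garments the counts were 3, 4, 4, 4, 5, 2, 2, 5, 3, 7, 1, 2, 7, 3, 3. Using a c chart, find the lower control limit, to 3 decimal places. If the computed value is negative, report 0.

0.000

c̄ = (3 + 4 + 4 + 4 + 5 + 2 + 2 + 5 + 3 + 7 + 1 + 2 + 7 + 3 + 3) / 15 = 55 / 15 = 3.6667
LCL = c̄ − 3√c̄ = 3.6667 − 3 × 1.9149 = -2.0779 → 0 (cannot be negative)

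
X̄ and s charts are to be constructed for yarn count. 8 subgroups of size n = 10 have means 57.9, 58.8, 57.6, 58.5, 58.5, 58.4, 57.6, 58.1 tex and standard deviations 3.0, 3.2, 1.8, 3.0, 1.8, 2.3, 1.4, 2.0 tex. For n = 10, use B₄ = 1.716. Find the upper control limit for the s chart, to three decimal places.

s̄ = (3.0 + 3.2 + 1.8 + 3.0 + 1.8 + 2.3 + 1.4 + 2.0) / 8 = 2.3125
UCL_s = B₄·s̄ = 1.716 × 2.3125 = 3.9682

3.968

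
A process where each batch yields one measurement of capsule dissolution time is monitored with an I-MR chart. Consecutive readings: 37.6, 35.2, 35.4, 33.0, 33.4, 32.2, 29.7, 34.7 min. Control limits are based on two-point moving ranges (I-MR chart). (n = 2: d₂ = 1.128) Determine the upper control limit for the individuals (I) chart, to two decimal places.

X̄ = (37.6 + 35.2 + 35.4 + 33.0 + 33.4 + 32.2 + 29.7 + 34.7) / 8 = 33.9000
Moving ranges: 2.4, 0.2, 2.4, 0.4, 1.2, 2.5, 5.0; M̄R̄ = 14.1000 / 7 = 2.0143
UCL = X̄ + 3·M̄R̄/d₂ = 33.9000 + 3 × 2.0143 / 1.128 = 39.2571

39.26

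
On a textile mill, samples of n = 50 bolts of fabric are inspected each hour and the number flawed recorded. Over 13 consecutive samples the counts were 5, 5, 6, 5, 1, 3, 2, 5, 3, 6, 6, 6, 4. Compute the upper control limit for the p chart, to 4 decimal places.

0.2077

p̄ = Σdᵢ / (k·n) = 57 / (13 × 50) = 0.08769
UCL = p̄ + 3·√(p̄(1−p̄)/n) = 0.08769 + 3 × √(0.08769×0.91231/50) = 0.08769 + 3 × 0.04000 = 0.20769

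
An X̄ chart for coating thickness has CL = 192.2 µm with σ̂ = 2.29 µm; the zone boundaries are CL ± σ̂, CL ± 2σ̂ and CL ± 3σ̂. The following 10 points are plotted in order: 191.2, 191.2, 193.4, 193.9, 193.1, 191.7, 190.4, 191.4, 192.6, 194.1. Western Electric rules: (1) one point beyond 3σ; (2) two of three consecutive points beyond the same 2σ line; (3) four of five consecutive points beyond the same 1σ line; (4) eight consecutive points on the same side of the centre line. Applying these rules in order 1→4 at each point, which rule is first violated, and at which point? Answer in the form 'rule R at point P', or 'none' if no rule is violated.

none

Zone of each point (C = within 1σ̂, B = 1σ̂–2σ̂, A = 2σ̂–3σ̂, * = beyond 3σ̂; sign = side of CL): 1:-C, 2:-C, 3:+C, 4:+C, 5:+C, 6:-C, 7:-C, 8:-C, 9:+C, 10:+C
No rule fires across all 10 points.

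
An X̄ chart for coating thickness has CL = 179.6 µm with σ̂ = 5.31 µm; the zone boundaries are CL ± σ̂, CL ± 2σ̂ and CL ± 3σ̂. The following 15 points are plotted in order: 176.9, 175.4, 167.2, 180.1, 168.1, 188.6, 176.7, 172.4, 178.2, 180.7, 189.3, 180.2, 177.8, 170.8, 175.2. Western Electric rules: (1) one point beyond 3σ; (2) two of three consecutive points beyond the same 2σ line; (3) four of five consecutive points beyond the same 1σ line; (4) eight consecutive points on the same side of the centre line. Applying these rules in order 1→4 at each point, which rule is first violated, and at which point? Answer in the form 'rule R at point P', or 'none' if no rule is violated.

Zone of each point (C = within 1σ̂, B = 1σ̂–2σ̂, A = 2σ̂–3σ̂, * = beyond 3σ̂; sign = side of CL): 1:-C, 2:-C, 3:-A, 4:+C, 5:-A, 6:+B, 7:-C, 8:-B, 9:-C, 10:+C, 11:+B, 12:+C, 13:-C, 14:-B, 15:-C
Rule 2 (two of three consecutive points beyond the same 2σ limit) is satisfied at point 5.

rule 2 at point 5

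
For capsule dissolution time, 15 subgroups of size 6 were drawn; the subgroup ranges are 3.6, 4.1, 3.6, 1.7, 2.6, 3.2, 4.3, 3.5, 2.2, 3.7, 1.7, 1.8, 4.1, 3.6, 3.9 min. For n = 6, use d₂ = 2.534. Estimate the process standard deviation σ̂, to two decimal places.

R̄ = (3.6 + 4.1 + 3.6 + 1.7 + 2.6 + 3.2 + 4.3 + 3.5 + 2.2 + 3.7 + 1.7 + 1.8 + 4.1 + 3.6 + 3.9) / 15 = 3.1733
σ̂ = R̄ / d₂ = 3.1733 / 2.534 = 1.2523

1.25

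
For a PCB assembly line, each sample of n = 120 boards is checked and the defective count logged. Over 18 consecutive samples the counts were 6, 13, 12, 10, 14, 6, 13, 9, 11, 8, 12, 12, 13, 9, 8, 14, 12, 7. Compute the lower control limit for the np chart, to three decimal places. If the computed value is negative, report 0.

p̄ = Σdᵢ / (k·n) = 189 / (18 × 120) = 0.08750
LCL = np̄ − 3·√(np̄(1−p̄)) = 10.5000 − 3 × 3.0954 = 1.2139

1.214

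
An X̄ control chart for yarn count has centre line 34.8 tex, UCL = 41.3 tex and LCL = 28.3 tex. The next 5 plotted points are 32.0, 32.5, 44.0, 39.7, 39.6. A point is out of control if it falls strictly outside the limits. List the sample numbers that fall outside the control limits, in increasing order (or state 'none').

Compare each point to [28.3, 41.3]: sample 3 = 44.0 > UCL.

3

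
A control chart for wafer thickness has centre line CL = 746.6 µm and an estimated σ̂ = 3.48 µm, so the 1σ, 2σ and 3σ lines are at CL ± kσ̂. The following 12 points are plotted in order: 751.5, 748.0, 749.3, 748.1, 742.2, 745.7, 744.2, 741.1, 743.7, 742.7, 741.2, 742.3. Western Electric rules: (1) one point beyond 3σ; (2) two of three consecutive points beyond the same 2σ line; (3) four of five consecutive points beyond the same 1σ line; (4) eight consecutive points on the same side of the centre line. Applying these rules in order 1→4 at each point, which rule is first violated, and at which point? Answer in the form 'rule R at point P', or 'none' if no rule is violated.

Zone of each point (C = within 1σ̂, B = 1σ̂–2σ̂, A = 2σ̂–3σ̂, * = beyond 3σ̂; sign = side of CL): 1:+B, 2:+C, 3:+C, 4:+C, 5:-B, 6:-C, 7:-C, 8:-B, 9:-C, 10:-B, 11:-B, 12:-B
Rule 3 (four of five consecutive points beyond the same 1σ limit) is satisfied at point 12.

rule 3 at point 12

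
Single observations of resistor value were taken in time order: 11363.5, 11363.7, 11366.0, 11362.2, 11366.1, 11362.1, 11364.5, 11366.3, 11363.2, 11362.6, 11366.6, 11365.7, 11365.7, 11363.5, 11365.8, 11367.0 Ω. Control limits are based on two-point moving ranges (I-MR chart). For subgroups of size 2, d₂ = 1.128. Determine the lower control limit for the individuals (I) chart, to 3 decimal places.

11358.858

X̄ = (11363.5 + 11363.7 + 11366.0 + 11362.2 + 11366.1 + 11362.1 + 11364.5 + 11366.3 + 11363.2 + 11362.6 + 11366.6 + 11365.7 + 11365.7 + 11363.5 + 11365.8 + 11367.0) / 16 = 11364.6562
Moving ranges: 0.2, 2.3, 3.8, 3.9, 4.0, 2.4, 1.8, 3.1, 0.6, 4.0, 0.9, 0.0, 2.2, 2.3, 1.2; M̄R̄ = 32.7000 / 15 = 2.1800
LCL = X̄ − 3·M̄R̄/d₂ = 11364.6562 − 3 × 2.1800 / 1.128 = 11358.8584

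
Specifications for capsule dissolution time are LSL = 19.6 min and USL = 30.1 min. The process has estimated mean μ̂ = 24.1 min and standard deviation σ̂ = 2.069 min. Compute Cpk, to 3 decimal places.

0.725

Cpu = (USL − μ̂) / (3σ̂) = (30.1 − 24.1) / (3 × 2.069) = 0.9667; Cpl = (μ̂ − LSL) / (3σ̂) = (24.1 − 19.6) / (3 × 2.069) = 0.7250; Cpk = min(Cpu, Cpl) = 0.7250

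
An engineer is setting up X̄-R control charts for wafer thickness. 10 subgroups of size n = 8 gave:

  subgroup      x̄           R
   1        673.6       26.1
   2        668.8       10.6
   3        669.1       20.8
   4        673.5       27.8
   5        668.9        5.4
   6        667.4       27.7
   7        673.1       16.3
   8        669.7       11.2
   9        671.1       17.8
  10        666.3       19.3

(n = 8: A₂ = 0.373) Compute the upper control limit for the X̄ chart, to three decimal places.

676.976

X̄̄ = (673.6 + 668.8 + 669.1 + 673.5 + 668.9 + 667.4 + 673.1 + 669.7 + 671.1 + 666.3) / 10 = 6701.5000 / 10 = 670.1500
R̄ = (26.1 + 10.6 + 20.8 + 27.8 + 5.4 + 27.7 + 16.3 + 11.2 + 17.8 + 19.3) / 10 = 183.0000 / 10 = 18.3000
UCL = X̄̄ + A₂·R̄ = 670.1500 + 0.373 × 18.3000 = 676.9759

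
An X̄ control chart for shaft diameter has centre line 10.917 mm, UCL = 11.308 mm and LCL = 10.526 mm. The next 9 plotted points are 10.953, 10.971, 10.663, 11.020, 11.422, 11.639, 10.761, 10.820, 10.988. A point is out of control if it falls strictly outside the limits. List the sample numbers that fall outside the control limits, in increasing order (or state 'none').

Compare each point to [10.526, 11.308]: sample 5 = 11.422 > UCL; sample 6 = 11.639 > UCL.

5, 6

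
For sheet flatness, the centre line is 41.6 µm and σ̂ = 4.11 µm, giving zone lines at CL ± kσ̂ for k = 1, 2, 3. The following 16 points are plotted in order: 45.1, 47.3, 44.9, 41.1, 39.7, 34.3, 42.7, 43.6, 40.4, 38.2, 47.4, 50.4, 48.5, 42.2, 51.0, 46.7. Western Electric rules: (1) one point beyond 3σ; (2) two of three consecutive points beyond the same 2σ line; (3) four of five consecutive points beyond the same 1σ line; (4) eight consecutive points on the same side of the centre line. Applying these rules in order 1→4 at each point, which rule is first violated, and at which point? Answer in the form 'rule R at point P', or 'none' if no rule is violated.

Zone of each point (C = within 1σ̂, B = 1σ̂–2σ̂, A = 2σ̂–3σ̂, * = beyond 3σ̂; sign = side of CL): 1:+C, 2:+B, 3:+C, 4:-C, 5:-C, 6:-B, 7:+C, 8:+C, 9:-C, 10:-C, 11:+B, 12:+A, 13:+B, 14:+C, 15:+A, 16:+B
Rule 3 (four of five consecutive points beyond the same 1σ limit) is satisfied at point 15.

rule 3 at point 15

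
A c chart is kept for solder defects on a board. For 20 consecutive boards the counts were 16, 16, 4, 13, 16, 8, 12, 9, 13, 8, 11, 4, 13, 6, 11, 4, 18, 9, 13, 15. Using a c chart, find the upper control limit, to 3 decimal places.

c̄ = (16 + 16 + 4 + 13 + 16 + 8 + 12 + 9 + 13 + 8 + 11 + 4 + 13 + 6 + 11 + 4 + 18 + 9 + 13 + 15) / 20 = 219 / 20 = 10.9500
UCL = c̄ + 3√c̄ = 10.9500 + 3 × √10.9500 = 10.9500 + 3 × 3.3091 = 20.8772

20.877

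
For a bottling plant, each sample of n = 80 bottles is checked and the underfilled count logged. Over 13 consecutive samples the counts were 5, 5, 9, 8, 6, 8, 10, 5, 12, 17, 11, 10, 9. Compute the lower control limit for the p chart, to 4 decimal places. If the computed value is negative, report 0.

0.0054

p̄ = Σdᵢ / (k·n) = 115 / (13 × 80) = 0.11058
LCL = p̄ − 3·√(p̄(1−p̄)/n) = 0.11058 − 3 × 0.03506 = 0.00539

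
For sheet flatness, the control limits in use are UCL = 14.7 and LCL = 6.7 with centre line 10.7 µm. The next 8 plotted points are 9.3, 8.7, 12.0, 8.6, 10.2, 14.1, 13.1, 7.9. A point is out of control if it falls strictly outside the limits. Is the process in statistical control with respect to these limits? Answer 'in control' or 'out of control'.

All 8 points lie within [6.7, 14.7].

in control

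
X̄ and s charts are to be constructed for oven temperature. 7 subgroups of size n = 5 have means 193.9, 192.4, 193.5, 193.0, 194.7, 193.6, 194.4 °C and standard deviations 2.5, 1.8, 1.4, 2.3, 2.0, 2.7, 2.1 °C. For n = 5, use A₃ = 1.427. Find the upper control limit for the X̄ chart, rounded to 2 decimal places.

X̄̄ = (193.9 + 192.4 + 193.5 + 193.0 + 194.7 + 193.6 + 194.4) / 7 = 193.6429
s̄ = (2.5 + 1.8 + 1.4 + 2.3 + 2.0 + 2.7 + 2.1) / 7 = 2.1143
UCL = X̄̄ + A₃·s̄ = 193.6429 + 1.427 × 2.1143 = 196.6599

196.66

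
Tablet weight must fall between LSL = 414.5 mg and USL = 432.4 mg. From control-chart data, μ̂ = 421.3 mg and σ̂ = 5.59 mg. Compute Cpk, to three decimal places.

0.405

Cpu = (USL − μ̂) / (3σ̂) = (432.4 − 421.3) / (3 × 5.59) = 0.6619; Cpl = (μ̂ − LSL) / (3σ̂) = (421.3 − 414.5) / (3 × 5.59) = 0.4055; Cpk = min(Cpu, Cpl) = 0.4055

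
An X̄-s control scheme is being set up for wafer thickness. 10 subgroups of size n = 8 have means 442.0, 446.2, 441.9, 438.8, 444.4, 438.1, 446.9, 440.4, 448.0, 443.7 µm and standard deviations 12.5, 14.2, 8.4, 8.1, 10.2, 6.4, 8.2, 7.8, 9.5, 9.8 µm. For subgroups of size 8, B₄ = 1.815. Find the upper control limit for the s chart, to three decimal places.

s̄ = (12.5 + 14.2 + 8.4 + 8.1 + 10.2 + 6.4 + 8.2 + 7.8 + 9.5 + 9.8) / 10 = 9.5100
UCL_s = B₄·s̄ = 1.815 × 9.5100 = 17.2606

17.261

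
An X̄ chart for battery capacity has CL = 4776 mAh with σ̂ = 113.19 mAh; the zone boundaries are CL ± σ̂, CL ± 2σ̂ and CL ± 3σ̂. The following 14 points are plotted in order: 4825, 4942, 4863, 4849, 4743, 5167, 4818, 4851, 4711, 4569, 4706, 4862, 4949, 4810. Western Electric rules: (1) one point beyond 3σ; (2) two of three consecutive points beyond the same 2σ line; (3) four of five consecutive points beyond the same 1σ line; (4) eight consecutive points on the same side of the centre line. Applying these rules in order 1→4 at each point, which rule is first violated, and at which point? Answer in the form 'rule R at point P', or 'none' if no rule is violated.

rule 1 at point 6

Zone of each point (C = within 1σ̂, B = 1σ̂–2σ̂, A = 2σ̂–3σ̂, * = beyond 3σ̂; sign = side of CL): 1:+C, 2:+B, 3:+C, 4:+C, 5:-C, 6:+*, 7:+C, 8:+C, 9:-C, 10:-B, 11:-C, 12:+C, 13:+B, 14:+C
Rule 1 (one point beyond the 3σ limits) is satisfied at point 6.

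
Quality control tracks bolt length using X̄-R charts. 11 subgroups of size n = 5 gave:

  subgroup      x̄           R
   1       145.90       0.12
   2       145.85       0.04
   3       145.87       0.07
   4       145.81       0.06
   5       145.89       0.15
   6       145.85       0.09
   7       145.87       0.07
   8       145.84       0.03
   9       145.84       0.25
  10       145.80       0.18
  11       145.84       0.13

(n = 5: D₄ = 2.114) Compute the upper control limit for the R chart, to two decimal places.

R̄ = (0.12 + 0.04 + 0.07 + 0.06 + 0.15 + 0.09 + 0.07 + 0.03 + 0.25 + 0.18 + 0.13) / 11 = 1.1900 / 11 = 0.1082
UCL_R = D₄·R̄ = 2.114 × 0.1082 = 0.2287

0.23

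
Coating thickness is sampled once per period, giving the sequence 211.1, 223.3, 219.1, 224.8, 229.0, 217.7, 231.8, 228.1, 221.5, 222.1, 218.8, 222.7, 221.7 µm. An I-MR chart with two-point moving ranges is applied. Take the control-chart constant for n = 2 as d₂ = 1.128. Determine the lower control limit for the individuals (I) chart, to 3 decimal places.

X̄ = (211.1 + 223.3 + 219.1 + 224.8 + 229.0 + 217.7 + 231.8 + 228.1 + 221.5 + 222.1 + 218.8 + 222.7 + 221.7) / 13 = 222.4385
Moving ranges: 12.2, 4.2, 5.7, 4.2, 11.3, 14.1, 3.7, 6.6, 0.6, 3.3, 3.9, 1.0; M̄R̄ = 70.8000 / 12 = 5.9000
LCL = X̄ − 3·M̄R̄/d₂ = 222.4385 − 3 × 5.9000 / 1.128 = 206.7470

206.747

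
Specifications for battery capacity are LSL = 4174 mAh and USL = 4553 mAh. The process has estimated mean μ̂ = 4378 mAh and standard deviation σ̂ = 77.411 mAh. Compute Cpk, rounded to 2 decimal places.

Cpu = (USL − μ̂) / (3σ̂) = (4553 − 4378) / (3 × 77.411) = 0.7536; Cpl = (μ̂ − LSL) / (3σ̂) = (4378 − 4174) / (3 × 77.411) = 0.8784; Cpk = min(Cpu, Cpl) = 0.7536

0.75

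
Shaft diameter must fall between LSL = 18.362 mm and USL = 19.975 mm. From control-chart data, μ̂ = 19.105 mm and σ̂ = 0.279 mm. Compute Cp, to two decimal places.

0.96

Cp = (USL − LSL) / (6σ̂) = (19.975 − 18.362) / (6 × 0.279) = 1.6130 / 1.6740 = 0.9636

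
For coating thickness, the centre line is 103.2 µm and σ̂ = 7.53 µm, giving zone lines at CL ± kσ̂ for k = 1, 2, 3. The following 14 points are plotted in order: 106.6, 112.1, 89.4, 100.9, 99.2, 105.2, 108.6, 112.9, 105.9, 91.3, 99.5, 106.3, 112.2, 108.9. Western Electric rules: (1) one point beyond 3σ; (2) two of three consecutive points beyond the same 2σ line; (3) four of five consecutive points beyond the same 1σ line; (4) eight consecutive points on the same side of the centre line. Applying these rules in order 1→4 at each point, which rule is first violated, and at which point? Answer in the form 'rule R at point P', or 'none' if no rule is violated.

Zone of each point (C = within 1σ̂, B = 1σ̂–2σ̂, A = 2σ̂–3σ̂, * = beyond 3σ̂; sign = side of CL): 1:+C, 2:+B, 3:-B, 4:-C, 5:-C, 6:+C, 7:+C, 8:+B, 9:+C, 10:-B, 11:-C, 12:+C, 13:+B, 14:+C
No rule fires across all 14 points.

none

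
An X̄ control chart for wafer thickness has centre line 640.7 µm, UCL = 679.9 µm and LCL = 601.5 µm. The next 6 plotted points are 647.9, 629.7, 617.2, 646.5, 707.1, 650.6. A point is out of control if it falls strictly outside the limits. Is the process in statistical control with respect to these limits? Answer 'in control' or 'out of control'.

out of control

Compare each point to [601.5, 679.9]: sample 5 = 707.1 > UCL.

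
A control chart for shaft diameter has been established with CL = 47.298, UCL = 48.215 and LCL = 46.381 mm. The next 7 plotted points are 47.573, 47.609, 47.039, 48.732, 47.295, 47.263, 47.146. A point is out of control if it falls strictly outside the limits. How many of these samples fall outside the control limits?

Compare each point to [46.381, 48.215]: sample 4 = 48.732 > UCL.

1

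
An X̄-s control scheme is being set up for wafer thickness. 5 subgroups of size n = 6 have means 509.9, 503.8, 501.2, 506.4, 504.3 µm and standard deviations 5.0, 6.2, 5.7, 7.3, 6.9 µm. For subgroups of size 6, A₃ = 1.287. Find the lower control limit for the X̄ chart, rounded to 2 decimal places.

X̄̄ = (509.9 + 503.8 + 501.2 + 506.4 + 504.3) / 5 = 505.1200
s̄ = (5.0 + 6.2 + 5.7 + 7.3 + 6.9) / 5 = 6.2200
LCL = X̄̄ − A₃·s̄ = 505.1200 − 1.287 × 6.2200 = 497.1149

497.11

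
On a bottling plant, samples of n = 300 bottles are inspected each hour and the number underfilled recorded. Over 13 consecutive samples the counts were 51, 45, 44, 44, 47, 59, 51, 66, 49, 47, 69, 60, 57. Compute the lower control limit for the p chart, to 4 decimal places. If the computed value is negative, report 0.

p̄ = Σdᵢ / (k·n) = 689 / (13 × 300) = 0.17667
LCL = p̄ − 3·√(p̄(1−p̄)/n) = 0.17667 − 3 × 0.02202 = 0.11061

0.1106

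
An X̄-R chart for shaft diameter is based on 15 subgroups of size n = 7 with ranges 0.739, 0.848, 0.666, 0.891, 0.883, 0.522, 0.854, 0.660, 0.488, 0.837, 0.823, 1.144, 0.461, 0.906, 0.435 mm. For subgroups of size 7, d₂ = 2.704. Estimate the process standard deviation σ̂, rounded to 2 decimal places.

0.28

R̄ = (0.739 + 0.848 + 0.666 + 0.891 + 0.883 + 0.522 + 0.854 + 0.660 + 0.488 + 0.837 + 0.823 + 1.144 + 0.461 + 0.906 + 0.435) / 15 = 0.7438
σ̂ = R̄ / d₂ = 0.7438 / 2.704 = 0.2751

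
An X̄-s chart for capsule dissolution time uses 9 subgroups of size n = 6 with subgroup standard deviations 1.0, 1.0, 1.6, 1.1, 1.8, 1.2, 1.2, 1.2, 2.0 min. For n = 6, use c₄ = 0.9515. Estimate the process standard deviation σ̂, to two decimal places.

1.41

s̄ = (1.0 + 1.0 + 1.6 + 1.1 + 1.8 + 1.2 + 1.2 + 1.2 + 2.0) / 9 = 1.3444
σ̂ = s̄ / c₄ = 1.3444 / 0.9515 = 1.4130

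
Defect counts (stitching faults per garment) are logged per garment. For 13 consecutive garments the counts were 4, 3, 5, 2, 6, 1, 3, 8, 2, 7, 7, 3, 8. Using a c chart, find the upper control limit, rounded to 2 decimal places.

10.93

c̄ = (4 + 3 + 5 + 2 + 6 + 1 + 3 + 8 + 2 + 7 + 7 + 3 + 8) / 13 = 59 / 13 = 4.5385
UCL = c̄ + 3√c̄ = 4.5385 + 3 × √4.5385 = 4.5385 + 3 × 2.1304 = 10.9296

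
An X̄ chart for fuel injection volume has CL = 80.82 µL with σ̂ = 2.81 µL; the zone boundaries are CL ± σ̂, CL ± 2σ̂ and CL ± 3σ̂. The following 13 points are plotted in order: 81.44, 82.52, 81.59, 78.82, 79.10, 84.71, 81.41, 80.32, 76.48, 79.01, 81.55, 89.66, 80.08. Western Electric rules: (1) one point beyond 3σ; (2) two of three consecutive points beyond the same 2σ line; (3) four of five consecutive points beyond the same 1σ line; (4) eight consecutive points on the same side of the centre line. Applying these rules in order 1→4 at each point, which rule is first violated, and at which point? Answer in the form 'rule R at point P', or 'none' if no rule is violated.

rule 1 at point 12

Zone of each point (C = within 1σ̂, B = 1σ̂–2σ̂, A = 2σ̂–3σ̂, * = beyond 3σ̂; sign = side of CL): 1:+C, 2:+C, 3:+C, 4:-C, 5:-C, 6:+B, 7:+C, 8:-C, 9:-B, 10:-C, 11:+C, 12:+*, 13:-C
Rule 1 (one point beyond the 3σ limits) is satisfied at point 12.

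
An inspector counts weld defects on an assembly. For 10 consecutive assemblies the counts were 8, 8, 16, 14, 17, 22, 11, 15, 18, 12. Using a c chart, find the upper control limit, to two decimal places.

25.36

c̄ = (8 + 8 + 16 + 14 + 17 + 22 + 11 + 15 + 18 + 12) / 10 = 141 / 10 = 14.1000
UCL = c̄ + 3√c̄ = 14.1000 + 3 × √14.1000 = 14.1000 + 3 × 3.7550 = 25.3650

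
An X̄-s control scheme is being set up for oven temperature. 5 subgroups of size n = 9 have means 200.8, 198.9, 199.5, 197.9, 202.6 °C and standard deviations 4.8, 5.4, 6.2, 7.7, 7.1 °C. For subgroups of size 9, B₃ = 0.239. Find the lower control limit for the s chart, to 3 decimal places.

s̄ = (4.8 + 5.4 + 6.2 + 7.7 + 7.1) / 5 = 6.2400
LCL_s = B₃·s̄ = 0.239 × 6.2400 = 1.4914

1.491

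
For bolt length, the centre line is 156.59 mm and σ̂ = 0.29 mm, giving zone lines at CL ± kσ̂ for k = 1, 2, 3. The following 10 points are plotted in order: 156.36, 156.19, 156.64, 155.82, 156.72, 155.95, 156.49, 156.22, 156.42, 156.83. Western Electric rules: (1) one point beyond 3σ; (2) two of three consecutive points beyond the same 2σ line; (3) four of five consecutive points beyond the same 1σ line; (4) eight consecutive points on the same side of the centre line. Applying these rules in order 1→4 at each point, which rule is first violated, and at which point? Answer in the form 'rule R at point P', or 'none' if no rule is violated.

rule 2 at point 6

Zone of each point (C = within 1σ̂, B = 1σ̂–2σ̂, A = 2σ̂–3σ̂, * = beyond 3σ̂; sign = side of CL): 1:-C, 2:-B, 3:+C, 4:-A, 5:+C, 6:-A, 7:-C, 8:-B, 9:-C, 10:+C
Rule 2 (two of three consecutive points beyond the same 2σ limit) is satisfied at point 6.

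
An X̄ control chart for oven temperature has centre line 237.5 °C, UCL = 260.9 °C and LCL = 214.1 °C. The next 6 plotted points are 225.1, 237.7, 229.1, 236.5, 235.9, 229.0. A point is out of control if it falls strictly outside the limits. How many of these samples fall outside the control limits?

All 6 points lie within [214.1, 260.9].

0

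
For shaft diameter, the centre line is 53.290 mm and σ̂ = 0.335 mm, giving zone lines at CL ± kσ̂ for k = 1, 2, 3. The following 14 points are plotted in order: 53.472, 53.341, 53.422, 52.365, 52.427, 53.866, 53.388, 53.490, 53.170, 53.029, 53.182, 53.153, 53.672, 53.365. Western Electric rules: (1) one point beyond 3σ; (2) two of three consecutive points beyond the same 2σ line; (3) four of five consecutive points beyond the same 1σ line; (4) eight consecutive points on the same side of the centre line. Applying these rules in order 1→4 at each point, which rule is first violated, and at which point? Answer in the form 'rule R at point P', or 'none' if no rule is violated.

Zone of each point (C = within 1σ̂, B = 1σ̂–2σ̂, A = 2σ̂–3σ̂, * = beyond 3σ̂; sign = side of CL): 1:+C, 2:+C, 3:+C, 4:-A, 5:-A, 6:+B, 7:+C, 8:+C, 9:-C, 10:-C, 11:-C, 12:-C, 13:+B, 14:+C
Rule 2 (two of three consecutive points beyond the same 2σ limit) is satisfied at point 5.

rule 2 at point 5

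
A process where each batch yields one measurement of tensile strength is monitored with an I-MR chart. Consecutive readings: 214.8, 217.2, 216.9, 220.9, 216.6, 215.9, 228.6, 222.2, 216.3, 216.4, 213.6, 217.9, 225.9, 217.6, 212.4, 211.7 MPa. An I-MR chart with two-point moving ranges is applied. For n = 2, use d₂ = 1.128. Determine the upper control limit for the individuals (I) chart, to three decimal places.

229.526

X̄ = (214.8 + 217.2 + 216.9 + 220.9 + 216.6 + 215.9 + 228.6 + 222.2 + 216.3 + 216.4 + 213.6 + 217.9 + 225.9 + 217.6 + 212.4 + 211.7) / 16 = 217.8063
Moving ranges: 2.4, 0.3, 4.0, 4.3, 0.7, 12.7, 6.4, 5.9, 0.1, 2.8, 4.3, 8.0, 8.3, 5.2, 0.7; M̄R̄ = 66.1000 / 15 = 4.4067
UCL = X̄ + 3·M̄R̄/d₂ = 217.8063 + 3 × 4.4067 / 1.128 = 229.5261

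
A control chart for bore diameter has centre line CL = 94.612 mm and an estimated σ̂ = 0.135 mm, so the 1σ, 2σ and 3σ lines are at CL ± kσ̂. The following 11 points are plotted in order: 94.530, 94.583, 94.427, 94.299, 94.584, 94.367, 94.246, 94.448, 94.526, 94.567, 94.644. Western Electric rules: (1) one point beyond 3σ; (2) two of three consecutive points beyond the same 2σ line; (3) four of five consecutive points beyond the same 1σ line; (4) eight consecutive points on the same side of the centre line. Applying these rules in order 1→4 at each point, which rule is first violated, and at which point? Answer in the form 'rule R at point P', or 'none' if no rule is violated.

rule 3 at point 7

Zone of each point (C = within 1σ̂, B = 1σ̂–2σ̂, A = 2σ̂–3σ̂, * = beyond 3σ̂; sign = side of CL): 1:-C, 2:-C, 3:-B, 4:-A, 5:-C, 6:-B, 7:-A, 8:-B, 9:-C, 10:-C, 11:+C
Rule 3 (four of five consecutive points beyond the same 1σ limit) is satisfied at point 7.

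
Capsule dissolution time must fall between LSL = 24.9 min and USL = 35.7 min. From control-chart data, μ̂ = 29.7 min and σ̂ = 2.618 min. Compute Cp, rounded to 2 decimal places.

Cp = (USL − LSL) / (6σ̂) = (35.7 − 24.9) / (6 × 2.618) = 10.8000 / 15.7080 = 0.6875

0.69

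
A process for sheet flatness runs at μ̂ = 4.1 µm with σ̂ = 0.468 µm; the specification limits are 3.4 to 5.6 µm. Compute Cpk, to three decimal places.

0.499

Cpu = (USL − μ̂) / (3σ̂) = (5.6 − 4.1) / (3 × 0.468) = 1.0684; Cpl = (μ̂ − LSL) / (3σ̂) = (4.1 − 3.4) / (3 × 0.468) = 0.4986; Cpk = min(Cpu, Cpl) = 0.4986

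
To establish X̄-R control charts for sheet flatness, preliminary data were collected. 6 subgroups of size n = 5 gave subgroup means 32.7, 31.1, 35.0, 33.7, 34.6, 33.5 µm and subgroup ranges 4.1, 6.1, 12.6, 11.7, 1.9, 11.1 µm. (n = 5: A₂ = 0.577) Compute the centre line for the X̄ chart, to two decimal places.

33.43

X̄̄ = (32.7 + 31.1 + 35.0 + 33.7 + 34.6 + 33.5) / 6 = 200.6000 / 6 = 33.4333
CL = X̄̄ = 33.4333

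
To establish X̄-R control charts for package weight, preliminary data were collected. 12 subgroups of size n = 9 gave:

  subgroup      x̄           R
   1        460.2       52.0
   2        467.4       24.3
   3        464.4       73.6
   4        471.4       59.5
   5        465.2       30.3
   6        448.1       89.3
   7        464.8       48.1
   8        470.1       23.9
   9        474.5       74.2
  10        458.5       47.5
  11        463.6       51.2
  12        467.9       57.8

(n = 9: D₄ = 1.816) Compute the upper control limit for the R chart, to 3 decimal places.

R̄ = (52.0 + 24.3 + 73.6 + 59.5 + 30.3 + 89.3 + 48.1 + 23.9 + 74.2 + 47.5 + 51.2 + 57.8) / 12 = 631.7000 / 12 = 52.6417
UCL_R = D₄·R̄ = 1.816 × 52.6417 = 95.5973

95.597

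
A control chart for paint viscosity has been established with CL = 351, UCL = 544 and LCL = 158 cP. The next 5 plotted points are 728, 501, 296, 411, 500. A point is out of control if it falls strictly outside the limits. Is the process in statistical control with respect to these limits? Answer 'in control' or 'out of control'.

Compare each point to [158, 544]: sample 1 = 728 > UCL.

out of control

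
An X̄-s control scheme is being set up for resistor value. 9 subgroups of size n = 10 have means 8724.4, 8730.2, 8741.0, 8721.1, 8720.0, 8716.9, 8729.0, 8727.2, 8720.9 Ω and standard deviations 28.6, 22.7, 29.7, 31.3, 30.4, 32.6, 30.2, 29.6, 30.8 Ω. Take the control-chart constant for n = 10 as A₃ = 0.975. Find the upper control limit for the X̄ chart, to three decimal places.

X̄̄ = (8724.4 + 8730.2 + 8741.0 + 8721.1 + 8720.0 + 8716.9 + 8729.0 + 8727.2 + 8720.9) / 9 = 8725.6333
s̄ = (28.6 + 22.7 + 29.7 + 31.3 + 30.4 + 32.6 + 30.2 + 29.6 + 30.8) / 9 = 29.5444
UCL = X̄̄ + A₃·s̄ = 8725.6333 + 0.975 × 29.5444 = 8754.4392

8754.439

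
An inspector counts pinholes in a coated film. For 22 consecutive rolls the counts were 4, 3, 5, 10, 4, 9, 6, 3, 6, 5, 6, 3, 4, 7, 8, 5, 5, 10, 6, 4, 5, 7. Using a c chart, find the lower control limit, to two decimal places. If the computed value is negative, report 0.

0.00

c̄ = (4 + 3 + 5 + 10 + 4 + 9 + 6 + 3 + 6 + 5 + 6 + 3 + 4 + 7 + 8 + 5 + 5 + 10 + 6 + 4 + 5 + 7) / 22 = 125 / 22 = 5.6818
LCL = c̄ − 3√c̄ = 5.6818 − 3 × 2.3837 = -1.4692 → 0 (cannot be negative)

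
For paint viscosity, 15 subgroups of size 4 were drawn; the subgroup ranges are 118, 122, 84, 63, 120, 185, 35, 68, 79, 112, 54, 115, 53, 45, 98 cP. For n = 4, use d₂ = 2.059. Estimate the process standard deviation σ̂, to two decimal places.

R̄ = (118 + 122 + 84 + 63 + 120 + 185 + 35 + 68 + 79 + 112 + 54 + 115 + 53 + 45 + 98) / 15 = 90.0667
σ̂ = R̄ / d₂ = 90.0667 / 2.059 = 43.7429

43.74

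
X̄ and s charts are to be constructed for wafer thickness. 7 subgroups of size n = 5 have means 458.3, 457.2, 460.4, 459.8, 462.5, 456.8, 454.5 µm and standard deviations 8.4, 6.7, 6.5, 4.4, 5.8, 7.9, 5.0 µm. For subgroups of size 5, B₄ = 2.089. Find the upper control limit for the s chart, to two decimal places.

13.34

s̄ = (8.4 + 6.7 + 6.5 + 4.4 + 5.8 + 7.9 + 5.0) / 7 = 6.3857
UCL_s = B₄·s̄ = 2.089 × 6.3857 = 13.3398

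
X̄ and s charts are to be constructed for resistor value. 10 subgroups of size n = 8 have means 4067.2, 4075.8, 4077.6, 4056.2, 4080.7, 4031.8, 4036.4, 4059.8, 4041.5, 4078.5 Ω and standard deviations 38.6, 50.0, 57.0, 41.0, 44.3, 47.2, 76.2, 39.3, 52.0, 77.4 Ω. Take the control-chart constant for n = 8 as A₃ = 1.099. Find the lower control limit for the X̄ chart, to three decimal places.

4003.072

X̄̄ = (4067.2 + 4075.8 + 4077.6 + 4056.2 + 4080.7 + 4031.8 + 4036.4 + 4059.8 + 4041.5 + 4078.5) / 10 = 4060.5500
s̄ = (38.6 + 50.0 + 57.0 + 41.0 + 44.3 + 47.2 + 76.2 + 39.3 + 52.0 + 77.4) / 10 = 52.3000
LCL = X̄̄ − A₃·s̄ = 4060.5500 − 1.099 × 52.3000 = 4003.0723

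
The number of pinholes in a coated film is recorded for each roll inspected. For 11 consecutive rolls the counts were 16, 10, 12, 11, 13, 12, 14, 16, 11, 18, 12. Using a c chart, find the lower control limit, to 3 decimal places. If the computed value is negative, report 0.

c̄ = (16 + 10 + 12 + 11 + 13 + 12 + 14 + 16 + 11 + 18 + 12) / 11 = 145 / 11 = 13.1818
LCL = c̄ − 3√c̄ = 13.1818 − 3 × 3.6307 = 2.2898

2.290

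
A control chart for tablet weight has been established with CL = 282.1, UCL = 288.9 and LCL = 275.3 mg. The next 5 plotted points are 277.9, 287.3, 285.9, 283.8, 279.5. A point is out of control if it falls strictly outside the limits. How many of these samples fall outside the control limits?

0

All 5 points lie within [275.3, 288.9].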